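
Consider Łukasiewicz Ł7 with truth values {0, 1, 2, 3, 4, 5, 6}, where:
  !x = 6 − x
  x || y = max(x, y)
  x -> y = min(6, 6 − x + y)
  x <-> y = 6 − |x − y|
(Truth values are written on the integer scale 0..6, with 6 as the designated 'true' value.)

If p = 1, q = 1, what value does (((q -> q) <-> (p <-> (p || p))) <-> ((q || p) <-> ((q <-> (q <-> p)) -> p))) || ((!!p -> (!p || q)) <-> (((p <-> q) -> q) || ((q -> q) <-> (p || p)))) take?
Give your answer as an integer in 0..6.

q -> q = 1 -> 1 = 6
p || p = 1 || 1 = 1
p <-> (p || p) = 1 <-> 1 = 6
(q -> q) <-> (p <-> (p || p)) = 6 <-> 6 = 6
q || p = 1 || 1 = 1
q <-> p = 1 <-> 1 = 6
q <-> (q <-> p) = 1 <-> 6 = 1
(q <-> (q <-> p)) -> p = 1 -> 1 = 6
(q || p) <-> ((q <-> (q <-> p)) -> p) = 1 <-> 6 = 1
((q -> q) <-> (p <-> (p || p))) <-> ((q || p) <-> ((q <-> (q <-> p)) -> p)) = 6 <-> 1 = 1
!p = !1 = 5
!!p = !5 = 1
!p = !1 = 5
!p || q = 5 || 1 = 5
!!p -> (!p || q) = 1 -> 5 = 6
p <-> q = 1 <-> 1 = 6
(p <-> q) -> q = 6 -> 1 = 1
q -> q = 1 -> 1 = 6
p || p = 1 || 1 = 1
(q -> q) <-> (p || p) = 6 <-> 1 = 1
((p <-> q) -> q) || ((q -> q) <-> (p || p)) = 1 || 1 = 1
(!!p -> (!p || q)) <-> (((p <-> q) -> q) || ((q -> q) <-> (p || p))) = 6 <-> 1 = 1
(((q -> q) <-> (p <-> (p || p))) <-> ((q || p) <-> ((q <-> (q <-> p)) -> p))) || ((!!p -> (!p || q)) <-> (((p <-> q) -> q) || ((q -> q) <-> (p || p)))) = 1 || 1 = 1

1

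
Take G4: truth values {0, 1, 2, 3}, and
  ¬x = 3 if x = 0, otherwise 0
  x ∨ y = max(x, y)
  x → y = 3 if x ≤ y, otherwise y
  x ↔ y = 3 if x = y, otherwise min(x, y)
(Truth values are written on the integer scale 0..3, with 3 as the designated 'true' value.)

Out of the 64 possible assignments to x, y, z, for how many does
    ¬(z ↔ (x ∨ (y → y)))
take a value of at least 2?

value 3: 16 assignments (counts)
value 0: 48 assignments
So 16 of the 64 assignments meet the threshold.

16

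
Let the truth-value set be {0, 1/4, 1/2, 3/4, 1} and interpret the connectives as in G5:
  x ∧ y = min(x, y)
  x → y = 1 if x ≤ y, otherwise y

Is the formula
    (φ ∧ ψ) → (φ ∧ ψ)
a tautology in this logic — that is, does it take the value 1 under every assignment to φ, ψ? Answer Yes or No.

At φ = 0, ψ = 3/4, for instance:
φ ∧ ψ = 0 ∧ 3/4 = 0
(φ ∧ ψ) → (φ ∧ ψ) = 0 → 0 = 1
and checking the remaining 24 assignments likewise gives ≥ 1 in every case.

Yes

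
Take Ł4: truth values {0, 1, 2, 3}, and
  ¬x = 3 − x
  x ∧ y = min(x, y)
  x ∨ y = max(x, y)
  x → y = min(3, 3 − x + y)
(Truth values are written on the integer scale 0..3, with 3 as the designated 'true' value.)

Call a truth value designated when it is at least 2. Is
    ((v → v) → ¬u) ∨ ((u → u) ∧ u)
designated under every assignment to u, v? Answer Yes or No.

Yes

u = 0, v = 0 ↦ 3
u = 0, v = 1 ↦ 3
u = 0, v = 2 ↦ 3
u = 0, v = 3 ↦ 3
u = 1, v = 0 ↦ 2
u = 1, v = 1 ↦ 2
u = 1, v = 2 ↦ 2
u = 1, v = 3 ↦ 2
u = 2, v = 0 ↦ 2
u = 2, v = 1 ↦ 2
u = 2, v = 2 ↦ 2
u = 2, v = 3 ↦ 2
u = 3, v = 0 ↦ 3
u = 3, v = 1 ↦ 3
u = 3, v = 2 ↦ 3
u = 3, v = 3 ↦ 3
Every assignment gives a value ≥ 2.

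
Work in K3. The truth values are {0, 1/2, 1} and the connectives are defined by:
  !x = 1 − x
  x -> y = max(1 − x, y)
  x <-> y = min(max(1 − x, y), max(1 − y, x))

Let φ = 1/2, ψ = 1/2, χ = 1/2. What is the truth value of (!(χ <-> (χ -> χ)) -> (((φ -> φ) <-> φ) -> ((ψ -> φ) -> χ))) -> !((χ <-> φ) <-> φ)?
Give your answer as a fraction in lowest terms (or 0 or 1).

1/2

χ -> χ = 1/2 -> 1/2 = 1/2
χ <-> (χ -> χ) = 1/2 <-> 1/2 = 1/2
!(χ <-> (χ -> χ)) = !1/2 = 1/2
φ -> φ = 1/2 -> 1/2 = 1/2
(φ -> φ) <-> φ = 1/2 <-> 1/2 = 1/2
ψ -> φ = 1/2 -> 1/2 = 1/2
(ψ -> φ) -> χ = 1/2 -> 1/2 = 1/2
((φ -> φ) <-> φ) -> ((ψ -> φ) -> χ) = 1/2 -> 1/2 = 1/2
!(χ <-> (χ -> χ)) -> (((φ -> φ) <-> φ) -> ((ψ -> φ) -> χ)) = 1/2 -> 1/2 = 1/2
χ <-> φ = 1/2 <-> 1/2 = 1/2
(χ <-> φ) <-> φ = 1/2 <-> 1/2 = 1/2
!((χ <-> φ) <-> φ) = !1/2 = 1/2
(!(χ <-> (χ -> χ)) -> (((φ -> φ) <-> φ) -> ((ψ -> φ) -> χ))) -> !((χ <-> φ) <-> φ) = 1/2 -> 1/2 = 1/2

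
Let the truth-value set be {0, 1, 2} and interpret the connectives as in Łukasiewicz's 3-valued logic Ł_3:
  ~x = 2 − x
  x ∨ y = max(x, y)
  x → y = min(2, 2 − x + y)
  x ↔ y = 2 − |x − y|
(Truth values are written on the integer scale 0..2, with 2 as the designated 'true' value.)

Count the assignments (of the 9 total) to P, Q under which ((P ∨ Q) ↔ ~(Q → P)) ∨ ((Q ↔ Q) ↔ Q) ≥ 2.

P = 0, Q = 0 ↦ 2  ≥
P = 0, Q = 1 ↦ 2  ≥
P = 0, Q = 2 ↦ 2  ≥
P = 1, Q = 0 ↦ 1  <
P = 1, Q = 1 ↦ 1  <
P = 1, Q = 2 ↦ 2  ≥
P = 2, Q = 0 ↦ 0  <
P = 2, Q = 1 ↦ 1  <
P = 2, Q = 2 ↦ 2  ≥
So 5 of the 9 assignments meet the threshold.

5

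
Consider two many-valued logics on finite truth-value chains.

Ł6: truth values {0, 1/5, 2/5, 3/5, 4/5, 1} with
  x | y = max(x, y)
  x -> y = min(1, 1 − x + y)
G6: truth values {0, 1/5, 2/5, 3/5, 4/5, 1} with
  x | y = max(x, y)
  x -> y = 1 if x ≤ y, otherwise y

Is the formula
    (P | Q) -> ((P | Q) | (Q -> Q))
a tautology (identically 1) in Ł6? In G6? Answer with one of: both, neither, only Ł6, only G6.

In Ł6: every assignment gives 1 — tautology.
In G6: every assignment gives 1 — tautology.

both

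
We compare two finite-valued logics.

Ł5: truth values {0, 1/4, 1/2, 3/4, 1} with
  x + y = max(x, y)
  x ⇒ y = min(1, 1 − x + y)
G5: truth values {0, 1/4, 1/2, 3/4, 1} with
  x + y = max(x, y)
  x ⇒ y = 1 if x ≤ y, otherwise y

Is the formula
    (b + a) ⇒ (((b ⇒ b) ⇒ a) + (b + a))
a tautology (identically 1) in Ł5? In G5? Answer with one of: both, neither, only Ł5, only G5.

In Ł5: every assignment gives 1 — tautology.
In G5: every assignment gives 1 — tautology.

both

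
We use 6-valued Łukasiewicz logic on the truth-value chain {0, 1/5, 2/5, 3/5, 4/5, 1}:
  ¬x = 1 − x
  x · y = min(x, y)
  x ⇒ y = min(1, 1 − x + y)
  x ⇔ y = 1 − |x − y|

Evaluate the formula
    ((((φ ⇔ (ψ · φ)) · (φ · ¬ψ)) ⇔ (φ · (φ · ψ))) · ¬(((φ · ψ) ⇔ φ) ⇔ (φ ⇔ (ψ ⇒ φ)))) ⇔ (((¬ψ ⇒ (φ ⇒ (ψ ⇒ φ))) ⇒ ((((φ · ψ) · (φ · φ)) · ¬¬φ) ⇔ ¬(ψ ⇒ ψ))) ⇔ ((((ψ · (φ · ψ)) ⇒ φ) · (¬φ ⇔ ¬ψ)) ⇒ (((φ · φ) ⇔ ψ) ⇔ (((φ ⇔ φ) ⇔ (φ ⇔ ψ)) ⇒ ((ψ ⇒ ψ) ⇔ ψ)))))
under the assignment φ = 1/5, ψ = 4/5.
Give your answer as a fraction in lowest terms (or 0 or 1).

2/5

ψ · φ = 4/5 · 1/5 = 1/5
φ ⇔ (ψ · φ) = 1/5 ⇔ 1/5 = 1
¬ψ = ¬4/5 = 1/5
φ · ¬ψ = 1/5 · 1/5 = 1/5
(φ ⇔ (ψ · φ)) · (φ · ¬ψ) = 1 · 1/5 = 1/5
φ · ψ = 1/5 · 4/5 = 1/5
φ · (φ · ψ) = 1/5 · 1/5 = 1/5
((φ ⇔ (ψ · φ)) · (φ · ¬ψ)) ⇔ (φ · (φ · ψ)) = 1/5 ⇔ 1/5 = 1
φ · ψ = 1/5 · 4/5 = 1/5
(φ · ψ) ⇔ φ = 1/5 ⇔ 1/5 = 1
ψ ⇒ φ = 4/5 ⇒ 1/5 = 2/5
φ ⇔ (ψ ⇒ φ) = 1/5 ⇔ 2/5 = 4/5
((φ · ψ) ⇔ φ) ⇔ (φ ⇔ (ψ ⇒ φ)) = 1 ⇔ 4/5 = 4/5
¬(((φ · ψ) ⇔ φ) ⇔ (φ ⇔ (ψ ⇒ φ))) = ¬4/5 = 1/5
(((φ ⇔ (ψ · φ)) · (φ · ¬ψ)) ⇔ (φ · (φ · ψ))) · ¬(((φ · ψ) ⇔ φ) ⇔ (φ ⇔ (ψ ⇒ φ))) = 1 · 1/5 = 1/5
¬ψ = ¬4/5 = 1/5
ψ ⇒ φ = 4/5 ⇒ 1/5 = 2/5
φ ⇒ (ψ ⇒ φ) = 1/5 ⇒ 2/5 = 1
¬ψ ⇒ (φ ⇒ (ψ ⇒ φ)) = 1/5 ⇒ 1 = 1
φ · ψ = 1/5 · 4/5 = 1/5
φ · φ = 1/5 · 1/5 = 1/5
(φ · ψ) · (φ · φ) = 1/5 · 1/5 = 1/5
¬φ = ¬1/5 = 4/5
¬¬φ = ¬4/5 = 1/5
((φ · ψ) · (φ · φ)) · ¬¬φ = 1/5 · 1/5 = 1/5
ψ ⇒ ψ = 4/5 ⇒ 4/5 = 1
¬(ψ ⇒ ψ) = ¬1 = 0
(((φ · ψ) · (φ · φ)) · ¬¬φ) ⇔ ¬(ψ ⇒ ψ) = 1/5 ⇔ 0 = 4/5
(¬ψ ⇒ (φ ⇒ (ψ ⇒ φ))) ⇒ ((((φ · ψ) · (φ · φ)) · ¬¬φ) ⇔ ¬(ψ ⇒ ψ)) = 1 ⇒ 4/5 = 4/5
φ · ψ = 1/5 · 4/5 = 1/5
ψ · (φ · ψ) = 4/5 · 1/5 = 1/5
(ψ · (φ · ψ)) ⇒ φ = 1/5 ⇒ 1/5 = 1
¬φ = ¬1/5 = 4/5
¬ψ = ¬4/5 = 1/5
¬φ ⇔ ¬ψ = 4/5 ⇔ 1/5 = 2/5
((ψ · (φ · ψ)) ⇒ φ) · (¬φ ⇔ ¬ψ) = 1 · 2/5 = 2/5
φ · φ = 1/5 · 1/5 = 1/5
(φ · φ) ⇔ ψ = 1/5 ⇔ 4/5 = 2/5
φ ⇔ φ = 1/5 ⇔ 1/5 = 1
φ ⇔ ψ = 1/5 ⇔ 4/5 = 2/5
(φ ⇔ φ) ⇔ (φ ⇔ ψ) = 1 ⇔ 2/5 = 2/5
ψ ⇒ ψ = 4/5 ⇒ 4/5 = 1
(ψ ⇒ ψ) ⇔ ψ = 1 ⇔ 4/5 = 4/5
((φ ⇔ φ) ⇔ (φ ⇔ ψ)) ⇒ ((ψ ⇒ ψ) ⇔ ψ) = 2/5 ⇒ 4/5 = 1
((φ · φ) ⇔ ψ) ⇔ (((φ ⇔ φ) ⇔ (φ ⇔ ψ)) ⇒ ((ψ ⇒ ψ) ⇔ ψ)) = 2/5 ⇔ 1 = 2/5
(((ψ · (φ · ψ)) ⇒ φ) · (¬φ ⇔ ¬ψ)) ⇒ (((φ · φ) ⇔ ψ) ⇔ (((φ ⇔ φ) ⇔ (φ ⇔ ψ)) ⇒ ((ψ ⇒ ψ) ⇔ ψ))) = 2/5 ⇒ 2/5 = 1
((¬ψ ⇒ (φ ⇒ (ψ ⇒ φ))) ⇒ ((((φ · ψ) · (φ · φ)) · ¬¬φ) ⇔ ¬(ψ ⇒ ψ))) ⇔ ((((ψ · (φ · ψ)) ⇒ φ) · (¬φ ⇔ ¬ψ)) ⇒ (((φ · φ) ⇔ ψ) ⇔ (((φ ⇔ φ) ⇔ (φ ⇔ ψ)) ⇒ ((ψ ⇒ ψ) ⇔ ψ)))) = 4/5 ⇔ 1 = 4/5
((((φ ⇔ (ψ · φ)) · (φ · ¬ψ)) ⇔ (φ · (φ · ψ))) · ¬(((φ · ψ) ⇔ φ) ⇔ (φ ⇔ (ψ ⇒ φ)))) ⇔ (((¬ψ ⇒ (φ ⇒ (ψ ⇒ φ))) ⇒ ((((φ · ψ) · (φ · φ)) · ¬¬φ) ⇔ ¬(ψ ⇒ ψ))) ⇔ ((((ψ · (φ · ψ)) ⇒ φ) · (¬φ ⇔ ¬ψ)) ⇒ (((φ · φ) ⇔ ψ) ⇔ (((φ ⇔ φ) ⇔ (φ ⇔ ψ)) ⇒ ((ψ ⇒ ψ) ⇔ ψ))))) = 1/5 ⇔ 4/5 = 2/5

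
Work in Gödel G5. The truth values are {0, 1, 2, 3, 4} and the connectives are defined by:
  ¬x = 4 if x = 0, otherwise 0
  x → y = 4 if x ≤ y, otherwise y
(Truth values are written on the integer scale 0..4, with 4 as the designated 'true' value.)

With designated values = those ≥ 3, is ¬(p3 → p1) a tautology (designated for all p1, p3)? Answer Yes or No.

No

Counterexample: take p1 = 0, p3 = 0.
p3 → p1 = 0 → 0 = 4
¬(p3 → p1) = ¬4 = 0
This gives 0, which is below 3.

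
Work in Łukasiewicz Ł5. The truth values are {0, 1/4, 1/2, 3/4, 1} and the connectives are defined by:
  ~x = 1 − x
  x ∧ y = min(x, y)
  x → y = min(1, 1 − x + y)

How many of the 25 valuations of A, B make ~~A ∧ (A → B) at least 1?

1

value 1: 1 assignment (counts)
value 3/4: 4 assignments
value 1/2: 7 assignments
value 1/4: 7 assignments
value 0: 6 assignments
So 1 of the 25 assignments meets the threshold.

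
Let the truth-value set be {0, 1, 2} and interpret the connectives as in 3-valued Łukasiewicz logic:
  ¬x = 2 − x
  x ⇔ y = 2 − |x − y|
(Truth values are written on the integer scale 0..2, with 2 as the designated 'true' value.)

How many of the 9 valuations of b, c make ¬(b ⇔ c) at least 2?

2

b = 0, c = 0 ↦ 0  <
b = 0, c = 1 ↦ 1  <
b = 0, c = 2 ↦ 2  ≥
b = 1, c = 0 ↦ 1  <
b = 1, c = 1 ↦ 0  <
b = 1, c = 2 ↦ 1  <
b = 2, c = 0 ↦ 2  ≥
b = 2, c = 1 ↦ 1  <
b = 2, c = 2 ↦ 0  <
So 2 of the 9 assignments meet the threshold.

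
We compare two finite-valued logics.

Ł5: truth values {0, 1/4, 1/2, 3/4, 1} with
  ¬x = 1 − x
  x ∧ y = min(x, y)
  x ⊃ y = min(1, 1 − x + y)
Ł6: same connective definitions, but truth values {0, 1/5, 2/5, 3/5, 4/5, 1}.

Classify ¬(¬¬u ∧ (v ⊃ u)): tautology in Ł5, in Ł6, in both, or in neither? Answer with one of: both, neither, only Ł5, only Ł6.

neither

In Ł5: at u = 1/4, v = 0 the value is 3/4 — not a tautology.
In Ł6: at u = 1/5, v = 0 the value is 4/5 — not a tautology.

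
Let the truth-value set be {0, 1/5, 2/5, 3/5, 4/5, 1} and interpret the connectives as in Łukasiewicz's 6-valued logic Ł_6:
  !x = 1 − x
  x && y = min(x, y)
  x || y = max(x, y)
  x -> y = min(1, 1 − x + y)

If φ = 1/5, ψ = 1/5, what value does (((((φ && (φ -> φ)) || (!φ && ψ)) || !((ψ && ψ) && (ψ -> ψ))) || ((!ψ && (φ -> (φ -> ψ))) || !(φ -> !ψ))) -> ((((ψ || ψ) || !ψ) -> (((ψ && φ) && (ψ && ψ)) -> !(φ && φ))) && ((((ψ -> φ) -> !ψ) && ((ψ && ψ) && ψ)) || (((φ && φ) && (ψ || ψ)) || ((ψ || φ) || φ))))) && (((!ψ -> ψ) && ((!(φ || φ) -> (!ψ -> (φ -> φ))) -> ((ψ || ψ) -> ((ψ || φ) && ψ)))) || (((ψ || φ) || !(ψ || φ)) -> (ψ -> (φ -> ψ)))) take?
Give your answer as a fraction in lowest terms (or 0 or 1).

2/5

φ -> φ = 1/5 -> 1/5 = 1
φ && (φ -> φ) = 1/5 && 1 = 1/5
!φ = !1/5 = 4/5
!φ && ψ = 4/5 && 1/5 = 1/5
(φ && (φ -> φ)) || (!φ && ψ) = 1/5 || 1/5 = 1/5
ψ && ψ = 1/5 && 1/5 = 1/5
ψ -> ψ = 1/5 -> 1/5 = 1
(ψ && ψ) && (ψ -> ψ) = 1/5 && 1 = 1/5
!((ψ && ψ) && (ψ -> ψ)) = !1/5 = 4/5
((φ && (φ -> φ)) || (!φ && ψ)) || !((ψ && ψ) && (ψ -> ψ)) = 1/5 || 4/5 = 4/5
!ψ = !1/5 = 4/5
φ -> ψ = 1/5 -> 1/5 = 1
φ -> (φ -> ψ) = 1/5 -> 1 = 1
!ψ && (φ -> (φ -> ψ)) = 4/5 && 1 = 4/5
!ψ = !1/5 = 4/5
φ -> !ψ = 1/5 -> 4/5 = 1
!(φ -> !ψ) = !1 = 0
(!ψ && (φ -> (φ -> ψ))) || !(φ -> !ψ) = 4/5 || 0 = 4/5
(((φ && (φ -> φ)) || (!φ && ψ)) || !((ψ && ψ) && (ψ -> ψ))) || ((!ψ && (φ -> (φ -> ψ))) || !(φ -> !ψ)) = 4/5 || 4/5 = 4/5
ψ || ψ = 1/5 || 1/5 = 1/5
!ψ = !1/5 = 4/5
(ψ || ψ) || !ψ = 1/5 || 4/5 = 4/5
ψ && φ = 1/5 && 1/5 = 1/5
ψ && ψ = 1/5 && 1/5 = 1/5
(ψ && φ) && (ψ && ψ) = 1/5 && 1/5 = 1/5
φ && φ = 1/5 && 1/5 = 1/5
!(φ && φ) = !1/5 = 4/5
((ψ && φ) && (ψ && ψ)) -> !(φ && φ) = 1/5 -> 4/5 = 1
((ψ || ψ) || !ψ) -> (((ψ && φ) && (ψ && ψ)) -> !(φ && φ)) = 4/5 -> 1 = 1
ψ -> φ = 1/5 -> 1/5 = 1
!ψ = !1/5 = 4/5
(ψ -> φ) -> !ψ = 1 -> 4/5 = 4/5
ψ && ψ = 1/5 && 1/5 = 1/5
(ψ && ψ) && ψ = 1/5 && 1/5 = 1/5
((ψ -> φ) -> !ψ) && ((ψ && ψ) && ψ) = 4/5 && 1/5 = 1/5
φ && φ = 1/5 && 1/5 = 1/5
ψ || ψ = 1/5 || 1/5 = 1/5
(φ && φ) && (ψ || ψ) = 1/5 && 1/5 = 1/5
ψ || φ = 1/5 || 1/5 = 1/5
(ψ || φ) || φ = 1/5 || 1/5 = 1/5
((φ && φ) && (ψ || ψ)) || ((ψ || φ) || φ) = 1/5 || 1/5 = 1/5
(((ψ -> φ) -> !ψ) && ((ψ && ψ) && ψ)) || (((φ && φ) && (ψ || ψ)) || ((ψ || φ) || φ)) = 1/5 || 1/5 = 1/5
(((ψ || ψ) || !ψ) -> (((ψ && φ) && (ψ && ψ)) -> !(φ && φ))) && ((((ψ -> φ) -> !ψ) && ((ψ && ψ) && ψ)) || (((φ && φ) && (ψ || ψ)) || ((ψ || φ) || φ))) = 1 && 1/5 = 1/5
((((φ && (φ -> φ)) || (!φ && ψ)) || !((ψ && ψ) && (ψ -> ψ))) || ((!ψ && (φ -> (φ -> ψ))) || !(φ -> !ψ))) -> ((((ψ || ψ) || !ψ) -> (((ψ && φ) && (ψ && ψ)) -> !(φ && φ))) && ((((ψ -> φ) -> !ψ) && ((ψ && ψ) && ψ)) || (((φ && φ) && (ψ || ψ)) || ((ψ || φ) || φ)))) = 4/5 -> 1/5 = 2/5
!ψ = !1/5 = 4/5
!ψ -> ψ = 4/5 -> 1/5 = 2/5
φ || φ = 1/5 || 1/5 = 1/5
!(φ || φ) = !1/5 = 4/5
!ψ = !1/5 = 4/5
φ -> φ = 1/5 -> 1/5 = 1
!ψ -> (φ -> φ) = 4/5 -> 1 = 1
!(φ || φ) -> (!ψ -> (φ -> φ)) = 4/5 -> 1 = 1
ψ || ψ = 1/5 || 1/5 = 1/5
ψ || φ = 1/5 || 1/5 = 1/5
(ψ || φ) && ψ = 1/5 && 1/5 = 1/5
(ψ || ψ) -> ((ψ || φ) && ψ) = 1/5 -> 1/5 = 1
(!(φ || φ) -> (!ψ -> (φ -> φ))) -> ((ψ || ψ) -> ((ψ || φ) && ψ)) = 1 -> 1 = 1
(!ψ -> ψ) && ((!(φ || φ) -> (!ψ -> (φ -> φ))) -> ((ψ || ψ) -> ((ψ || φ) && ψ))) = 2/5 && 1 = 2/5
ψ || φ = 1/5 || 1/5 = 1/5
ψ || φ = 1/5 || 1/5 = 1/5
!(ψ || φ) = !1/5 = 4/5
(ψ || φ) || !(ψ || φ) = 1/5 || 4/5 = 4/5
φ -> ψ = 1/5 -> 1/5 = 1
ψ -> (φ -> ψ) = 1/5 -> 1 = 1
((ψ || φ) || !(ψ || φ)) -> (ψ -> (φ -> ψ)) = 4/5 -> 1 = 1
((!ψ -> ψ) && ((!(φ || φ) -> (!ψ -> (φ -> φ))) -> ((ψ || ψ) -> ((ψ || φ) && ψ)))) || (((ψ || φ) || !(ψ || φ)) -> (ψ -> (φ -> ψ))) = 2/5 || 1 = 1
(((((φ && (φ -> φ)) || (!φ && ψ)) || !((ψ && ψ) && (ψ -> ψ))) || ((!ψ && (φ -> (φ -> ψ))) || !(φ -> !ψ))) -> ((((ψ || ψ) || !ψ) -> (((ψ && φ) && (ψ && ψ)) -> !(φ && φ))) && ((((ψ -> φ) -> !ψ) && ((ψ && ψ) && ψ)) || (((φ && φ) && (ψ || ψ)) || ((ψ || φ) || φ))))) && (((!ψ -> ψ) && ((!(φ || φ) -> (!ψ -> (φ -> φ))) -> ((ψ || ψ) -> ((ψ || φ) && ψ)))) || (((ψ || φ) || !(ψ || φ)) -> (ψ -> (φ -> ψ)))) = 2/5 && 1 = 2/5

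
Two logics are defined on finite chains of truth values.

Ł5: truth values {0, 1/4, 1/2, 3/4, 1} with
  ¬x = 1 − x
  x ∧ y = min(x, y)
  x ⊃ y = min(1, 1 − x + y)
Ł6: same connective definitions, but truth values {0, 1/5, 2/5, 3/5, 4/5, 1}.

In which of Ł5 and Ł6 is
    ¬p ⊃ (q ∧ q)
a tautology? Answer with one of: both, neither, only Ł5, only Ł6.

In Ł5: at p = 0, q = 0 the value is 0 — not a tautology.
In Ł6: at p = 0, q = 0 the value is 0 — not a tautology.

neither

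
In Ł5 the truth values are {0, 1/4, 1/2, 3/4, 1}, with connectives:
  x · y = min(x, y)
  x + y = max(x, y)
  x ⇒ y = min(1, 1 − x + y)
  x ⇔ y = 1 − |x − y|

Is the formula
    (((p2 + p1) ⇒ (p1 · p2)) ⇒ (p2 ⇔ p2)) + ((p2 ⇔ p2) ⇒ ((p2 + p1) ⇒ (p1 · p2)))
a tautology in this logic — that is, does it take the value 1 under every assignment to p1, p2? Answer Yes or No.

Yes

At p1 = 1, p2 = 1/4, for instance:
p2 + p1 = 1/4 + 1 = 1
p1 · p2 = 1 · 1/4 = 1/4
(p2 + p1) ⇒ (p1 · p2) = 1 ⇒ 1/4 = 1/4
p2 ⇔ p2 = 1/4 ⇔ 1/4 = 1
((p2 + p1) ⇒ (p1 · p2)) ⇒ (p2 ⇔ p2) = 1/4 ⇒ 1 = 1
(p2 ⇔ p2) ⇒ ((p2 + p1) ⇒ (p1 · p2)) = 1 ⇒ 1/4 = 1/4
(((p2 + p1) ⇒ (p1 · p2)) ⇒ (p2 ⇔ p2)) + ((p2 ⇔ p2) ⇒ ((p2 + p1) ⇒ (p1 · p2))) = 1 + 1/4 = 1
and checking the remaining 24 assignments likewise gives ≥ 1 in every case.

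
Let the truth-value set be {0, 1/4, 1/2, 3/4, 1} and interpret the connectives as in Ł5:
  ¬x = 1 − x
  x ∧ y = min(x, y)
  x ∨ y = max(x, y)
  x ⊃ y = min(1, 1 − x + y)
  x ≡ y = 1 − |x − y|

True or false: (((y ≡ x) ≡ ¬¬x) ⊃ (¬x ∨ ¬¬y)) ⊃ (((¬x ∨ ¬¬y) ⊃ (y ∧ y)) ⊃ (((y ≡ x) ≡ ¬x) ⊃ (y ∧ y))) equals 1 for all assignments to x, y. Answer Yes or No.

No

Counterexample: take x = 1/4, y = 0.
y ≡ x = 0 ≡ 1/4 = 3/4
¬x = ¬1/4 = 3/4
¬¬x = ¬3/4 = 1/4
(y ≡ x) ≡ ¬¬x = 3/4 ≡ 1/4 = 1/2
¬x = ¬1/4 = 3/4
¬y = ¬0 = 1
¬¬y = ¬1 = 0
¬x ∨ ¬¬y = 3/4 ∨ 0 = 3/4
((y ≡ x) ≡ ¬¬x) ⊃ (¬x ∨ ¬¬y) = 1/2 ⊃ 3/4 = 1
¬x = ¬1/4 = 3/4
¬y = ¬0 = 1
¬¬y = ¬1 = 0
¬x ∨ ¬¬y = 3/4 ∨ 0 = 3/4
y ∧ y = 0 ∧ 0 = 0
(¬x ∨ ¬¬y) ⊃ (y ∧ y) = 3/4 ⊃ 0 = 1/4
y ≡ x = 0 ≡ 1/4 = 3/4
¬x = ¬1/4 = 3/4
(y ≡ x) ≡ ¬x = 3/4 ≡ 3/4 = 1
y ∧ y = 0 ∧ 0 = 0
((y ≡ x) ≡ ¬x) ⊃ (y ∧ y) = 1 ⊃ 0 = 0
((¬x ∨ ¬¬y) ⊃ (y ∧ y)) ⊃ (((y ≡ x) ≡ ¬x) ⊃ (y ∧ y)) = 1/4 ⊃ 0 = 3/4
(((y ≡ x) ≡ ¬¬x) ⊃ (¬x ∨ ¬¬y)) ⊃ (((¬x ∨ ¬¬y) ⊃ (y ∧ y)) ⊃ (((y ≡ x) ≡ ¬x) ⊃ (y ∧ y))) = 1 ⊃ 3/4 = 3/4
This gives 3/4 ≠ 1.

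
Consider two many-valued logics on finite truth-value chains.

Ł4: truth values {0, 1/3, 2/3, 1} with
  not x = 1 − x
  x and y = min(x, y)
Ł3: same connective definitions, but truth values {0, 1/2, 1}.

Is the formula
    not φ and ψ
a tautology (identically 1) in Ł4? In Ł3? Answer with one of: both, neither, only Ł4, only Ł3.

In Ł4: at φ = 0, ψ = 0 the value is 0 — not a tautology.
In Ł3: at φ = 0, ψ = 0 the value is 0 — not a tautology.

neither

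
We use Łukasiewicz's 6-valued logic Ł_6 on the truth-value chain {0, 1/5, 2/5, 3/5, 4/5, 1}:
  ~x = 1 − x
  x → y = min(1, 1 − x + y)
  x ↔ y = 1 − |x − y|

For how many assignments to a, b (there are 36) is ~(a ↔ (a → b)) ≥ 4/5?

value 1: 7 assignments (counts)
value 4/5: 6 assignments (counts)
value 3/5: 7 assignments
value 2/5: 6 assignments
value 1/5: 7 assignments
value 0: 3 assignments
So 13 of the 36 assignments meet the threshold.

13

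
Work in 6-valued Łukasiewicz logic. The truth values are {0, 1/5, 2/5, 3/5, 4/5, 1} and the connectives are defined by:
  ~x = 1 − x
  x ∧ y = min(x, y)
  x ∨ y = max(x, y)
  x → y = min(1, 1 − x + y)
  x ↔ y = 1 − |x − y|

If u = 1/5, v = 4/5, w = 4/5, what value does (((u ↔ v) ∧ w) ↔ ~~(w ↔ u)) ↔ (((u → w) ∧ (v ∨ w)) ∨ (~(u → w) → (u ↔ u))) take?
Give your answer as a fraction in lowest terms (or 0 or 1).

1

u ↔ v = 1/5 ↔ 4/5 = 2/5
(u ↔ v) ∧ w = 2/5 ∧ 4/5 = 2/5
w ↔ u = 4/5 ↔ 1/5 = 2/5
~(w ↔ u) = ~2/5 = 3/5
~~(w ↔ u) = ~3/5 = 2/5
((u ↔ v) ∧ w) ↔ ~~(w ↔ u) = 2/5 ↔ 2/5 = 1
u → w = 1/5 → 4/5 = 1
v ∨ w = 4/5 ∨ 4/5 = 4/5
(u → w) ∧ (v ∨ w) = 1 ∧ 4/5 = 4/5
u → w = 1/5 → 4/5 = 1
~(u → w) = ~1 = 0
u ↔ u = 1/5 ↔ 1/5 = 1
~(u → w) → (u ↔ u) = 0 → 1 = 1
((u → w) ∧ (v ∨ w)) ∨ (~(u → w) → (u ↔ u)) = 4/5 ∨ 1 = 1
(((u ↔ v) ∧ w) ↔ ~~(w ↔ u)) ↔ (((u → w) ∧ (v ∨ w)) ∨ (~(u → w) → (u ↔ u))) = 1 ↔ 1 = 1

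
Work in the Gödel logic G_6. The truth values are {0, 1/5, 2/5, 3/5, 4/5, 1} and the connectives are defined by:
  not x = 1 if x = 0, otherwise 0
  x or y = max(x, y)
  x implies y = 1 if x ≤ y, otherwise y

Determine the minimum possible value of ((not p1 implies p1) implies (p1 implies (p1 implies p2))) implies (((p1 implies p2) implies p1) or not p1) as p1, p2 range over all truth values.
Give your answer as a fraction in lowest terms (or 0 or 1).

1/5

Take p1 = 1/5, p2 = 1/5:
not p1 = not 1/5 = 0
not p1 implies p1 = 0 implies 1/5 = 1
p1 implies p2 = 1/5 implies 1/5 = 1
p1 implies (p1 implies p2) = 1/5 implies 1 = 1
(not p1 implies p1) implies (p1 implies (p1 implies p2)) = 1 implies 1 = 1
p1 implies p2 = 1/5 implies 1/5 = 1
(p1 implies p2) implies p1 = 1 implies 1/5 = 1/5
not p1 = not 1/5 = 0
((p1 implies p2) implies p1) or not p1 = 1/5 or 0 = 1/5
((not p1 implies p1) implies (p1 implies (p1 implies p2))) implies (((p1 implies p2) implies p1) or not p1) = 1 implies 1/5 = 1/5
No assignment yields a value below 1/5, so this is the minimum.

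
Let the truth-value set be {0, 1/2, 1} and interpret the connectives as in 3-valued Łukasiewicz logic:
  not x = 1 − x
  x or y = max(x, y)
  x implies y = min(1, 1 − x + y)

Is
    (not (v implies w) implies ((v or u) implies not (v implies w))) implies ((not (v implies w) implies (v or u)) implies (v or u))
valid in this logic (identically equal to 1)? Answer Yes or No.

Counterexample: take u = 0, v = 0, w = 0.
v implies w = 0 implies 0 = 1
not (v implies w) = not 1 = 0
v or u = 0 or 0 = 0
(v or u) implies not (v implies w) = 0 implies 0 = 1
not (v implies w) implies ((v or u) implies not (v implies w)) = 0 implies 1 = 1
v implies w = 0 implies 0 = 1
not (v implies w) = not 1 = 0
v or u = 0 or 0 = 0
not (v implies w) implies (v or u) = 0 implies 0 = 1
v or u = 0 or 0 = 0
(not (v implies w) implies (v or u)) implies (v or u) = 1 implies 0 = 0
(not (v implies w) implies ((v or u) implies not (v implies w))) implies ((not (v implies w) implies (v or u)) implies (v or u)) = 1 implies 0 = 0
This gives 0 ≠ 1.

No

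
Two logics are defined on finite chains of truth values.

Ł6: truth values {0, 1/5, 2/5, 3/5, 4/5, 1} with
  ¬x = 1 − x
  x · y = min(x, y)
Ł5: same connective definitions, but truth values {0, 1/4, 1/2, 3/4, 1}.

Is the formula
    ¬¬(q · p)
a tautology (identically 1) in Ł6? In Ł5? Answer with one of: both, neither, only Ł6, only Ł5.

neither

In Ł6: at p = 0, q = 0 the value is 0 — not a tautology.
In Ł5: at p = 0, q = 0 the value is 0 — not a tautology.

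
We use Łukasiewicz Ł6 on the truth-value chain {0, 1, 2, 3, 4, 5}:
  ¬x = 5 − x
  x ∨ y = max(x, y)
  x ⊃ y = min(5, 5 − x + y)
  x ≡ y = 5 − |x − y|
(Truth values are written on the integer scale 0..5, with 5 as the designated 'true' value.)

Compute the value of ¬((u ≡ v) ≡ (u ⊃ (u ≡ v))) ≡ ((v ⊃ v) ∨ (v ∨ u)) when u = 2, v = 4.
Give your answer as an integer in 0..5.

2

u ≡ v = 2 ≡ 4 = 3
u ≡ v = 2 ≡ 4 = 3
u ⊃ (u ≡ v) = 2 ⊃ 3 = 5
(u ≡ v) ≡ (u ⊃ (u ≡ v)) = 3 ≡ 5 = 3
¬((u ≡ v) ≡ (u ⊃ (u ≡ v))) = ¬3 = 2
v ⊃ v = 4 ⊃ 4 = 5
v ∨ u = 4 ∨ 2 = 4
(v ⊃ v) ∨ (v ∨ u) = 5 ∨ 4 = 5
¬((u ≡ v) ≡ (u ⊃ (u ≡ v))) ≡ ((v ⊃ v) ∨ (v ∨ u)) = 2 ≡ 5 = 2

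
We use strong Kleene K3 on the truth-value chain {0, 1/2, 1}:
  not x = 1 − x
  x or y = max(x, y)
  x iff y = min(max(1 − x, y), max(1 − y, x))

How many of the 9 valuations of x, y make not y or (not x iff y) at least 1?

4

x = 0, y = 0 ↦ 1  ≥
x = 0, y = 1/2 ↦ 1/2  <
x = 0, y = 1 ↦ 1  ≥
x = 1/2, y = 0 ↦ 1  ≥
x = 1/2, y = 1/2 ↦ 1/2  <
x = 1/2, y = 1 ↦ 1/2  <
x = 1, y = 0 ↦ 1  ≥
x = 1, y = 1/2 ↦ 1/2  <
x = 1, y = 1 ↦ 0  <
So 4 of the 9 assignments meet the threshold.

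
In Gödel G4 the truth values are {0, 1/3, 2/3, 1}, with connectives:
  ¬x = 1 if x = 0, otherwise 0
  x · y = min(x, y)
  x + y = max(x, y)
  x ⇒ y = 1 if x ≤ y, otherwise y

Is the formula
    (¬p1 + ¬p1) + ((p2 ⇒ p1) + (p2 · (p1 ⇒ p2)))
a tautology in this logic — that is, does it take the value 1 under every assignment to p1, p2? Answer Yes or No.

No

Counterexample: take p1 = 1/3, p2 = 2/3.
¬p1 = ¬1/3 = 0
¬p1 = ¬1/3 = 0
¬p1 + ¬p1 = 0 + 0 = 0
p2 ⇒ p1 = 2/3 ⇒ 1/3 = 1/3
p1 ⇒ p2 = 1/3 ⇒ 2/3 = 1
p2 · (p1 ⇒ p2) = 2/3 · 1 = 2/3
(p2 ⇒ p1) + (p2 · (p1 ⇒ p2)) = 1/3 + 2/3 = 2/3
(¬p1 + ¬p1) + ((p2 ⇒ p1) + (p2 · (p1 ⇒ p2))) = 0 + 2/3 = 2/3
This gives 2/3 ≠ 1.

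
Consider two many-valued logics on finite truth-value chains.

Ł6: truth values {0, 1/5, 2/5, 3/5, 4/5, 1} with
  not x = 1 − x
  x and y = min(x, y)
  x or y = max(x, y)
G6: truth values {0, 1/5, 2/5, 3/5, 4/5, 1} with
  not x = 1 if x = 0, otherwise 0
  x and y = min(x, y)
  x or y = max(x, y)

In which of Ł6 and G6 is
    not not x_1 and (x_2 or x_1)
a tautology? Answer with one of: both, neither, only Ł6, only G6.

In Ł6: at x_1 = 0, x_2 = 0 the value is 0 — not a tautology.
In G6: at x_1 = 0, x_2 = 0 the value is 0 — not a tautology.

neither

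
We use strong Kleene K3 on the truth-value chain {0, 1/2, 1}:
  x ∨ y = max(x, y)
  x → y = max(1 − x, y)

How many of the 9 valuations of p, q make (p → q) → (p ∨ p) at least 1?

p = 0, q = 0 ↦ 0  <
p = 0, q = 1/2 ↦ 0  <
p = 0, q = 1 ↦ 0  <
p = 1/2, q = 0 ↦ 1/2  <
p = 1/2, q = 1/2 ↦ 1/2  <
p = 1/2, q = 1 ↦ 1/2  <
p = 1, q = 0 ↦ 1  ≥
p = 1, q = 1/2 ↦ 1  ≥
p = 1, q = 1 ↦ 1  ≥
So 3 of the 9 assignments meet the threshold.

3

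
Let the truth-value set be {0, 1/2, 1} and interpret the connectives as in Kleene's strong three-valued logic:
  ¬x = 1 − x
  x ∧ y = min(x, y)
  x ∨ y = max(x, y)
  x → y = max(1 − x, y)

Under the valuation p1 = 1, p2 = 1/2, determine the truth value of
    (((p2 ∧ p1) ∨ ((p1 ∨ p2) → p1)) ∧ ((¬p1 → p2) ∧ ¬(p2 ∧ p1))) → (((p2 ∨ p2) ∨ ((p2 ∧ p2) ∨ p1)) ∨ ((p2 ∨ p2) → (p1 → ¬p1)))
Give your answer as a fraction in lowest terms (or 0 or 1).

1

p2 ∧ p1 = 1/2 ∧ 1 = 1/2
p1 ∨ p2 = 1 ∨ 1/2 = 1
(p1 ∨ p2) → p1 = 1 → 1 = 1
(p2 ∧ p1) ∨ ((p1 ∨ p2) → p1) = 1/2 ∨ 1 = 1
¬p1 = ¬1 = 0
¬p1 → p2 = 0 → 1/2 = 1
p2 ∧ p1 = 1/2 ∧ 1 = 1/2
¬(p2 ∧ p1) = ¬1/2 = 1/2
(¬p1 → p2) ∧ ¬(p2 ∧ p1) = 1 ∧ 1/2 = 1/2
((p2 ∧ p1) ∨ ((p1 ∨ p2) → p1)) ∧ ((¬p1 → p2) ∧ ¬(p2 ∧ p1)) = 1 ∧ 1/2 = 1/2
p2 ∨ p2 = 1/2 ∨ 1/2 = 1/2
p2 ∧ p2 = 1/2 ∧ 1/2 = 1/2
(p2 ∧ p2) ∨ p1 = 1/2 ∨ 1 = 1
(p2 ∨ p2) ∨ ((p2 ∧ p2) ∨ p1) = 1/2 ∨ 1 = 1
p2 ∨ p2 = 1/2 ∨ 1/2 = 1/2
¬p1 = ¬1 = 0
p1 → ¬p1 = 1 → 0 = 0
(p2 ∨ p2) → (p1 → ¬p1) = 1/2 → 0 = 1/2
((p2 ∨ p2) ∨ ((p2 ∧ p2) ∨ p1)) ∨ ((p2 ∨ p2) → (p1 → ¬p1)) = 1 ∨ 1/2 = 1
(((p2 ∧ p1) ∨ ((p1 ∨ p2) → p1)) ∧ ((¬p1 → p2) ∧ ¬(p2 ∧ p1))) → (((p2 ∨ p2) ∨ ((p2 ∧ p2) ∨ p1)) ∨ ((p2 ∨ p2) → (p1 → ¬p1))) = 1/2 → 1 = 1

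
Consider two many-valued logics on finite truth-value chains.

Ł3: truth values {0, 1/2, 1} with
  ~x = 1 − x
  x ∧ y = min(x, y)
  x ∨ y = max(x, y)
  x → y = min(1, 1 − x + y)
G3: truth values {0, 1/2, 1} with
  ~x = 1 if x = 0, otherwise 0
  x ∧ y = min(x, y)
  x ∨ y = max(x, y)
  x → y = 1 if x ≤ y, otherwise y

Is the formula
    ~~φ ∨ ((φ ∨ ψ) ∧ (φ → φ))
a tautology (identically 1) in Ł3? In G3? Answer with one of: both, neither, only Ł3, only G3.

In Ł3: at φ = 0, ψ = 0 the value is 0 — not a tautology.
In G3: at φ = 0, ψ = 0 the value is 0 — not a tautology.

neither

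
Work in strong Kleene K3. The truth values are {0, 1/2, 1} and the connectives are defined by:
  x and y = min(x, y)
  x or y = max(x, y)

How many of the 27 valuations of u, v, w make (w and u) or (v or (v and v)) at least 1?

11

value 1: 11 assignments (counts)
value 1/2: 11 assignments
value 0: 5 assignments
So 11 of the 27 assignments meet the threshold.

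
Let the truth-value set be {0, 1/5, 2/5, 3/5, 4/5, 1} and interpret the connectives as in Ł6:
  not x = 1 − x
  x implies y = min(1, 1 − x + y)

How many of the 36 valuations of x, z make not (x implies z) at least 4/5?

3

value 1: 1 assignment (counts)
value 4/5: 2 assignments (counts)
value 3/5: 3 assignments
value 2/5: 4 assignments
value 1/5: 5 assignments
value 0: 21 assignments
So 3 of the 36 assignments meet the threshold.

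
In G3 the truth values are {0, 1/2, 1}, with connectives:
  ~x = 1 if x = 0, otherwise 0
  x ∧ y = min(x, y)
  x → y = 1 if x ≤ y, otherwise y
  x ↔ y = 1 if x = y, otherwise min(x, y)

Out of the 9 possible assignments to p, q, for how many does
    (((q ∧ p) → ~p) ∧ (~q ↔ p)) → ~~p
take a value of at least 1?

7

p = 0, q = 0 ↦ 1  ≥
p = 0, q = 1/2 ↦ 0  <
p = 0, q = 1 ↦ 0  <
p = 1/2, q = 0 ↦ 1  ≥
p = 1/2, q = 1/2 ↦ 1  ≥
p = 1/2, q = 1 ↦ 1  ≥
p = 1, q = 0 ↦ 1  ≥
p = 1, q = 1/2 ↦ 1  ≥
p = 1, q = 1 ↦ 1  ≥
So 7 of the 9 assignments meet the threshold.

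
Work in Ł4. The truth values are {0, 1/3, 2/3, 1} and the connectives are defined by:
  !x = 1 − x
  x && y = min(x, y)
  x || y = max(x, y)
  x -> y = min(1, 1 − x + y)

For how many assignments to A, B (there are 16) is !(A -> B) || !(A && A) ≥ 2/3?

11

A = 0, B = 0 ↦ 1  ≥
A = 0, B = 1/3 ↦ 1  ≥
A = 0, B = 2/3 ↦ 1  ≥
A = 0, B = 1 ↦ 1  ≥
A = 1/3, B = 0 ↦ 2/3  ≥
A = 1/3, B = 1/3 ↦ 2/3  ≥
A = 1/3, B = 2/3 ↦ 2/3  ≥
A = 1/3, B = 1 ↦ 2/3  ≥
A = 2/3, B = 0 ↦ 2/3  ≥
A = 2/3, B = 1/3 ↦ 1/3  <
A = 2/3, B = 2/3 ↦ 1/3  <
A = 2/3, B = 1 ↦ 1/3  <
A = 1, B = 0 ↦ 1  ≥
A = 1, B = 1/3 ↦ 2/3  ≥
A = 1, B = 2/3 ↦ 1/3  <
A = 1, B = 1 ↦ 0  <
So 11 of the 16 assignments meet the threshold.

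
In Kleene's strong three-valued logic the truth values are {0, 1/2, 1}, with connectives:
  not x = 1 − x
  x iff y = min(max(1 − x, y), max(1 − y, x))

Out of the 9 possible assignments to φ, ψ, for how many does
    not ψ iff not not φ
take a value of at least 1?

φ = 0, ψ = 0 ↦ 0  <
φ = 0, ψ = 1/2 ↦ 1/2  <
φ = 0, ψ = 1 ↦ 1  ≥
φ = 1/2, ψ = 0 ↦ 1/2  <
φ = 1/2, ψ = 1/2 ↦ 1/2  <
φ = 1/2, ψ = 1 ↦ 1/2  <
φ = 1, ψ = 0 ↦ 1  ≥
φ = 1, ψ = 1/2 ↦ 1/2  <
φ = 1, ψ = 1 ↦ 0  <
So 2 of the 9 assignments meet the threshold.

2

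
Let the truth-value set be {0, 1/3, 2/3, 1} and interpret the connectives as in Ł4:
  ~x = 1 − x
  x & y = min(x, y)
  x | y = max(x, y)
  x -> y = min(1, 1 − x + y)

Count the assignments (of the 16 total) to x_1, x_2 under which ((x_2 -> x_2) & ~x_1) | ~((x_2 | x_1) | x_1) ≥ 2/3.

8

x_1 = 0, x_2 = 0 ↦ 1  ≥
x_1 = 0, x_2 = 1/3 ↦ 1  ≥
x_1 = 0, x_2 = 2/3 ↦ 1  ≥
x_1 = 0, x_2 = 1 ↦ 1  ≥
x_1 = 1/3, x_2 = 0 ↦ 2/3  ≥
x_1 = 1/3, x_2 = 1/3 ↦ 2/3  ≥
x_1 = 1/3, x_2 = 2/3 ↦ 2/3  ≥
x_1 = 1/3, x_2 = 1 ↦ 2/3  ≥
x_1 = 2/3, x_2 = 0 ↦ 1/3  <
x_1 = 2/3, x_2 = 1/3 ↦ 1/3  <
x_1 = 2/3, x_2 = 2/3 ↦ 1/3  <
x_1 = 2/3, x_2 = 1 ↦ 1/3  <
x_1 = 1, x_2 = 0 ↦ 0  <
x_1 = 1, x_2 = 1/3 ↦ 0  <
x_1 = 1, x_2 = 2/3 ↦ 0  <
x_1 = 1, x_2 = 1 ↦ 0  <
So 8 of the 16 assignments meet the threshold.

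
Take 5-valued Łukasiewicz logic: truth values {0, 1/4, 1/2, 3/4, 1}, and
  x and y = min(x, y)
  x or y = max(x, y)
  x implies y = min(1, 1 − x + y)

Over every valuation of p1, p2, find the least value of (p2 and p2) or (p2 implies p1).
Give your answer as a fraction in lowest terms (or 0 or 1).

1/2

Take p1 = 0, p2 = 1/2:
p2 and p2 = 1/2 and 1/2 = 1/2
p2 implies p1 = 1/2 implies 0 = 1/2
(p2 and p2) or (p2 implies p1) = 1/2 or 1/2 = 1/2
No assignment yields a value below 1/2, so this is the minimum.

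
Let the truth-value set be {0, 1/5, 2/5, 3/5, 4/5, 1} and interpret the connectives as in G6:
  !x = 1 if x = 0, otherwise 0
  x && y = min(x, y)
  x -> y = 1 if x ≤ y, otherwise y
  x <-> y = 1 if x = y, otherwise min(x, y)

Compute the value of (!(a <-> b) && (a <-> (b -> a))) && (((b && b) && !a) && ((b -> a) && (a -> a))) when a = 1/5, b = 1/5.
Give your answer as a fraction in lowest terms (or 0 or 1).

0

a <-> b = 1/5 <-> 1/5 = 1
!(a <-> b) = !1 = 0
b -> a = 1/5 -> 1/5 = 1
a <-> (b -> a) = 1/5 <-> 1 = 1/5
!(a <-> b) && (a <-> (b -> a)) = 0 && 1/5 = 0
b && b = 1/5 && 1/5 = 1/5
!a = !1/5 = 0
(b && b) && !a = 1/5 && 0 = 0
b -> a = 1/5 -> 1/5 = 1
a -> a = 1/5 -> 1/5 = 1
(b -> a) && (a -> a) = 1 && 1 = 1
((b && b) && !a) && ((b -> a) && (a -> a)) = 0 && 1 = 0
(!(a <-> b) && (a <-> (b -> a))) && (((b && b) && !a) && ((b -> a) && (a -> a))) = 0 && 0 = 0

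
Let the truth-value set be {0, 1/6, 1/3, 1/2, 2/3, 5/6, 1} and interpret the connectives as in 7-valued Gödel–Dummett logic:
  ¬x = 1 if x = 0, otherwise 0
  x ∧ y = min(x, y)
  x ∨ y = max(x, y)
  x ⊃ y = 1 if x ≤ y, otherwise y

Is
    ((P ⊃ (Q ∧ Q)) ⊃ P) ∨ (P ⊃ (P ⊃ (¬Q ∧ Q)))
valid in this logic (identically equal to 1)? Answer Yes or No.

No

Counterexample: take P = 1/6, Q = 1/6.
Q ∧ Q = 1/6 ∧ 1/6 = 1/6
P ⊃ (Q ∧ Q) = 1/6 ⊃ 1/6 = 1
(P ⊃ (Q ∧ Q)) ⊃ P = 1 ⊃ 1/6 = 1/6
¬Q = ¬1/6 = 0
¬Q ∧ Q = 0 ∧ 1/6 = 0
P ⊃ (¬Q ∧ Q) = 1/6 ⊃ 0 = 0
P ⊃ (P ⊃ (¬Q ∧ Q)) = 1/6 ⊃ 0 = 0
((P ⊃ (Q ∧ Q)) ⊃ P) ∨ (P ⊃ (P ⊃ (¬Q ∧ Q))) = 1/6 ∨ 0 = 1/6
This gives 1/6 ≠ 1.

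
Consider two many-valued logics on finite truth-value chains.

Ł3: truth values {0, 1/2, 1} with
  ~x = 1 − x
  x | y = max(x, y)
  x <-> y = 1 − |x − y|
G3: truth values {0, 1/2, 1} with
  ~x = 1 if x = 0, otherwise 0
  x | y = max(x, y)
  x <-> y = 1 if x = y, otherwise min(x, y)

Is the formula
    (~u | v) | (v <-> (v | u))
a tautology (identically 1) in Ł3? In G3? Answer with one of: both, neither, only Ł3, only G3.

neither

In Ł3: at u = 1/2, v = 0 the value is 1/2 — not a tautology.
In G3: at u = 1/2, v = 0 the value is 0 — not a tautology.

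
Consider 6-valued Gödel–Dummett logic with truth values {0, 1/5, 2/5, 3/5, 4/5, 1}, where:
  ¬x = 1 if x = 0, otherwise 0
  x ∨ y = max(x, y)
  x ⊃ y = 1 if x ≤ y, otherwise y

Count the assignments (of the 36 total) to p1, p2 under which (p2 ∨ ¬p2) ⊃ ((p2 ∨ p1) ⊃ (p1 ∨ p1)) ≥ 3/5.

value 1: 21 assignments (counts)
value 4/5: 1 assignment (counts)
value 3/5: 2 assignments (counts)
value 2/5: 3 assignments
value 1/5: 4 assignments
value 0: 5 assignments
So 24 of the 36 assignments meet the threshold.

24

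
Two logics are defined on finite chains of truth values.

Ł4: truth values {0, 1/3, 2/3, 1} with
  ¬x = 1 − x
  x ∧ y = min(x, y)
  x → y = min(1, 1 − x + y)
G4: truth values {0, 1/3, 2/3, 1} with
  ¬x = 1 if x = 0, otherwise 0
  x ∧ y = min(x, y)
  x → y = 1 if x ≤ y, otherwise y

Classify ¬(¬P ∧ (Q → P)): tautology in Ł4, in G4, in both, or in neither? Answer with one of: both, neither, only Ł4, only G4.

neither

In Ł4: at P = 0, Q = 0 the value is 0 — not a tautology.
In G4: at P = 0, Q = 0 the value is 0 — not a tautology.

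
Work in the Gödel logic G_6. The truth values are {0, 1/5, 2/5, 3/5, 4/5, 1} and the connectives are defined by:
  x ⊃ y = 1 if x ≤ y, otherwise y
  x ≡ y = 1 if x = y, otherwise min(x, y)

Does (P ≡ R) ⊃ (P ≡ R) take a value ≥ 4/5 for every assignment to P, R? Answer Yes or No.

At P = 2/5, R = 3/5, for instance:
P ≡ R = 2/5 ≡ 3/5 = 2/5
P ≡ R = 2/5 ≡ 3/5 = 2/5
(P ≡ R) ⊃ (P ≡ R) = 2/5 ⊃ 2/5 = 1
and checking the remaining 35 assignments likewise gives ≥ 4/5 in every case.

Yes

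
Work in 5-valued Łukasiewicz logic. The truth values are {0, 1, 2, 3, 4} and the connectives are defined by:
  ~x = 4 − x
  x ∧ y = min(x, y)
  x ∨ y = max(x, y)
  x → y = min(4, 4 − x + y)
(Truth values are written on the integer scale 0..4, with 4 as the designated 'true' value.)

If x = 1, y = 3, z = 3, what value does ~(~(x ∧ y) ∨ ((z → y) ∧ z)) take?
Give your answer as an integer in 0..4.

x ∧ y = 1 ∧ 3 = 1
~(x ∧ y) = ~1 = 3
z → y = 3 → 3 = 4
(z → y) ∧ z = 4 ∧ 3 = 3
~(x ∧ y) ∨ ((z → y) ∧ z) = 3 ∨ 3 = 3
~(~(x ∧ y) ∨ ((z → y) ∧ z)) = ~3 = 1

1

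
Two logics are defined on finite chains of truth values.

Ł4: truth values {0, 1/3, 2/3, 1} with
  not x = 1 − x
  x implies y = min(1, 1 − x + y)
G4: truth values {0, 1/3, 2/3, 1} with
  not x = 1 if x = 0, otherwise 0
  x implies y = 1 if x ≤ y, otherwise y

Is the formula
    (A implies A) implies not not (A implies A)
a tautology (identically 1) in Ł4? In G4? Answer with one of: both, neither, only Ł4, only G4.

both

In Ł4: every assignment gives 1 — tautology.
In G4: every assignment gives 1 — tautology.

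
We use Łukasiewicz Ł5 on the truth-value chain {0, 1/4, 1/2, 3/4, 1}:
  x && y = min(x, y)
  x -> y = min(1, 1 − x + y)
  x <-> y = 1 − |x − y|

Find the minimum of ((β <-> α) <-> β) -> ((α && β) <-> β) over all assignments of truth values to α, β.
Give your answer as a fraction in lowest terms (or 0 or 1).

Take α = 0, β = 1/2:
β <-> α = 1/2 <-> 0 = 1/2
(β <-> α) <-> β = 1/2 <-> 1/2 = 1
α && β = 0 && 1/2 = 0
(α && β) <-> β = 0 <-> 1/2 = 1/2
((β <-> α) <-> β) -> ((α && β) <-> β) = 1 -> 1/2 = 1/2
No assignment yields a value below 1/2, so this is the minimum.

1/2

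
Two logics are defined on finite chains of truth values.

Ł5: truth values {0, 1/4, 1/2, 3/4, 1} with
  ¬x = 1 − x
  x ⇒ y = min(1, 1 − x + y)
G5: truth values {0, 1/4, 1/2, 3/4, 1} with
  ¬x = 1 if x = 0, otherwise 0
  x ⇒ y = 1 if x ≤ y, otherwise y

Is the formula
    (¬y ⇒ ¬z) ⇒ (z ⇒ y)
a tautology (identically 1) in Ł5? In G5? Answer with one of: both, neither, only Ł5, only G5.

only Ł5

In Ł5: every assignment gives 1 — tautology.
In G5: at y = 1/4, z = 1/2 the value is 1/4 — not a tautology.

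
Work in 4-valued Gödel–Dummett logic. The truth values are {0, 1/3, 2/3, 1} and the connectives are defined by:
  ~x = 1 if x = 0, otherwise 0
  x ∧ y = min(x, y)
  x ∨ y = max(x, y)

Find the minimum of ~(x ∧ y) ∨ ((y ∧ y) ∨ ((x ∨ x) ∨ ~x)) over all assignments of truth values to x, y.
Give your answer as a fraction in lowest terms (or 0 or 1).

1/3

Take x = 1/3, y = 1/3:
x ∧ y = 1/3 ∧ 1/3 = 1/3
~(x ∧ y) = ~1/3 = 0
y ∧ y = 1/3 ∧ 1/3 = 1/3
x ∨ x = 1/3 ∨ 1/3 = 1/3
~x = ~1/3 = 0
(x ∨ x) ∨ ~x = 1/3 ∨ 0 = 1/3
(y ∧ y) ∨ ((x ∨ x) ∨ ~x) = 1/3 ∨ 1/3 = 1/3
~(x ∧ y) ∨ ((y ∧ y) ∨ ((x ∨ x) ∨ ~x)) = 0 ∨ 1/3 = 1/3
No assignment yields a value below 1/3, so this is the minimum.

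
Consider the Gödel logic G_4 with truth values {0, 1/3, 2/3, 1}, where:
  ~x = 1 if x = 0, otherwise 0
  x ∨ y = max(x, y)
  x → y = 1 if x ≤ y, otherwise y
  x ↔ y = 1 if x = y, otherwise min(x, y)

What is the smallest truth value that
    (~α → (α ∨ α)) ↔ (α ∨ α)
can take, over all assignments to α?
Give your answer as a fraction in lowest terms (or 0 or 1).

1/3

Take α = 1/3:
~α = ~1/3 = 0
α ∨ α = 1/3 ∨ 1/3 = 1/3
~α → (α ∨ α) = 0 → 1/3 = 1
α ∨ α = 1/3 ∨ 1/3 = 1/3
(~α → (α ∨ α)) ↔ (α ∨ α) = 1 ↔ 1/3 = 1/3
No assignment yields a value below 1/3, so this is the minimum.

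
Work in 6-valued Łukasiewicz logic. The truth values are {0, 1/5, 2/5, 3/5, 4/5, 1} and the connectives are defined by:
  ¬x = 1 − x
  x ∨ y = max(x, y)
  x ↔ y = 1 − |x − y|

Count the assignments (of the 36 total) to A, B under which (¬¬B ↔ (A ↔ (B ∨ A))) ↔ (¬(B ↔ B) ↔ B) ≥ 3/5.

17

value 1: 2 assignments (counts)
value 4/5: 10 assignments (counts)
value 3/5: 5 assignments (counts)
value 2/5: 10 assignments
value 1/5: 2 assignments
value 0: 7 assignments
So 17 of the 36 assignments meet the threshold.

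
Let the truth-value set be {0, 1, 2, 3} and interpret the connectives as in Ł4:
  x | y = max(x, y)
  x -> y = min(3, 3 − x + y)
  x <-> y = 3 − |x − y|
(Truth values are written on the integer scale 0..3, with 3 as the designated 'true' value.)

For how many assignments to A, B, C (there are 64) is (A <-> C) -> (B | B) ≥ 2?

value 3: 36 assignments (counts)
value 2: 14 assignments (counts)
value 1: 10 assignments
value 0: 4 assignments
So 50 of the 64 assignments meet the threshold.

50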